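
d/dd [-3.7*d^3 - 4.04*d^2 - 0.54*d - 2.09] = -11.1*d^2 - 8.08*d - 0.54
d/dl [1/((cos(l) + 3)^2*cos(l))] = 3*(sin(l)/cos(l)^2 + tan(l))/(cos(l) + 3)^3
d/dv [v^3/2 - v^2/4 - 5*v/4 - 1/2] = 3*v^2/2 - v/2 - 5/4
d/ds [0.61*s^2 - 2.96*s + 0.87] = 1.22*s - 2.96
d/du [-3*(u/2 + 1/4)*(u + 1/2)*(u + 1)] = -9*u^2/2 - 6*u - 15/8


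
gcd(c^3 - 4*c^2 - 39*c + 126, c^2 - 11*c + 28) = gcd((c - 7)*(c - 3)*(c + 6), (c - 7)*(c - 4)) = c - 7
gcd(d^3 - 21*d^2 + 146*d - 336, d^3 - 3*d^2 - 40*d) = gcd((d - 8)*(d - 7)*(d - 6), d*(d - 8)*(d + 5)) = d - 8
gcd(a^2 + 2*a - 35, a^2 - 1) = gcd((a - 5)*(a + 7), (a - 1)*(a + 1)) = 1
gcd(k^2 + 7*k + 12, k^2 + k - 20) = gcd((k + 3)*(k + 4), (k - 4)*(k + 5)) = 1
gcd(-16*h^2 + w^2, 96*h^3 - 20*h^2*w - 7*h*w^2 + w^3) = 4*h + w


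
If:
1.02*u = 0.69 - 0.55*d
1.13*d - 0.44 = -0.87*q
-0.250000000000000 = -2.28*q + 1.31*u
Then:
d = 0.01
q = 0.50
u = 0.67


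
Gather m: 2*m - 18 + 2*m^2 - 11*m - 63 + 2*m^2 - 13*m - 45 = 4*m^2 - 22*m - 126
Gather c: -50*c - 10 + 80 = 70 - 50*c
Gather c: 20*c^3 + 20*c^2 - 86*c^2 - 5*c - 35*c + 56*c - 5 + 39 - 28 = 20*c^3 - 66*c^2 + 16*c + 6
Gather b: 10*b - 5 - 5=10*b - 10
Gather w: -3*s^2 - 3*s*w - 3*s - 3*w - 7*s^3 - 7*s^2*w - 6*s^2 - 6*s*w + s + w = -7*s^3 - 9*s^2 - 2*s + w*(-7*s^2 - 9*s - 2)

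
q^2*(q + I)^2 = q^4 + 2*I*q^3 - q^2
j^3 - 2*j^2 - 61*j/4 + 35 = (j - 7/2)*(j - 5/2)*(j + 4)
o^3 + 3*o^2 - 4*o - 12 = (o - 2)*(o + 2)*(o + 3)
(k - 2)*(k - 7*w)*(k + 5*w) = k^3 - 2*k^2*w - 2*k^2 - 35*k*w^2 + 4*k*w + 70*w^2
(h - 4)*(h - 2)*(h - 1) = h^3 - 7*h^2 + 14*h - 8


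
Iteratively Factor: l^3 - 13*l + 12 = (l - 1)*(l^2 + l - 12) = (l - 1)*(l + 4)*(l - 3)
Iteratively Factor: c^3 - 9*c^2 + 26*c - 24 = (c - 3)*(c^2 - 6*c + 8) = (c - 3)*(c - 2)*(c - 4)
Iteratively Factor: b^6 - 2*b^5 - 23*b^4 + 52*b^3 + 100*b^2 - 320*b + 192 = (b - 2)*(b^5 - 23*b^3 + 6*b^2 + 112*b - 96) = (b - 2)*(b + 4)*(b^4 - 4*b^3 - 7*b^2 + 34*b - 24) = (b - 2)^2*(b + 4)*(b^3 - 2*b^2 - 11*b + 12) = (b - 2)^2*(b - 1)*(b + 4)*(b^2 - b - 12) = (b - 2)^2*(b - 1)*(b + 3)*(b + 4)*(b - 4)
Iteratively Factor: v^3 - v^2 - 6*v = (v + 2)*(v^2 - 3*v) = (v - 3)*(v + 2)*(v)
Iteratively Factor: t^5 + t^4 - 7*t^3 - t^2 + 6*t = (t + 3)*(t^4 - 2*t^3 - t^2 + 2*t) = (t + 1)*(t + 3)*(t^3 - 3*t^2 + 2*t) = (t - 1)*(t + 1)*(t + 3)*(t^2 - 2*t) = t*(t - 1)*(t + 1)*(t + 3)*(t - 2)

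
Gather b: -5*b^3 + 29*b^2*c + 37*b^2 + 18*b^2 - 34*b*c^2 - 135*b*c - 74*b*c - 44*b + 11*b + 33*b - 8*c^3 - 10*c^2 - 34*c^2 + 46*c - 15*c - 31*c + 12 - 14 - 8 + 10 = -5*b^3 + b^2*(29*c + 55) + b*(-34*c^2 - 209*c) - 8*c^3 - 44*c^2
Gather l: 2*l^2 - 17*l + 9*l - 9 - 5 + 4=2*l^2 - 8*l - 10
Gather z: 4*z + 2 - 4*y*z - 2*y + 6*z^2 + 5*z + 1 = -2*y + 6*z^2 + z*(9 - 4*y) + 3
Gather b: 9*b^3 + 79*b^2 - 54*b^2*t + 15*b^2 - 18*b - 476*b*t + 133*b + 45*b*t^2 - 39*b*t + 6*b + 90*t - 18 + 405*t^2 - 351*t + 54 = 9*b^3 + b^2*(94 - 54*t) + b*(45*t^2 - 515*t + 121) + 405*t^2 - 261*t + 36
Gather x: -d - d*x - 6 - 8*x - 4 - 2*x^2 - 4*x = -d - 2*x^2 + x*(-d - 12) - 10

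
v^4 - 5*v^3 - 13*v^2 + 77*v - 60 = (v - 5)*(v - 3)*(v - 1)*(v + 4)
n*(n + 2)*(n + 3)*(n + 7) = n^4 + 12*n^3 + 41*n^2 + 42*n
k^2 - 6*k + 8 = (k - 4)*(k - 2)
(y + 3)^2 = y^2 + 6*y + 9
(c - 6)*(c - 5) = c^2 - 11*c + 30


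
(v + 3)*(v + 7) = v^2 + 10*v + 21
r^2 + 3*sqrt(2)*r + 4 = (r + sqrt(2))*(r + 2*sqrt(2))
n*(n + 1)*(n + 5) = n^3 + 6*n^2 + 5*n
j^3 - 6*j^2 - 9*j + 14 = (j - 7)*(j - 1)*(j + 2)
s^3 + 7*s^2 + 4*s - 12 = (s - 1)*(s + 2)*(s + 6)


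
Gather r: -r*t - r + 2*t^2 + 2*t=r*(-t - 1) + 2*t^2 + 2*t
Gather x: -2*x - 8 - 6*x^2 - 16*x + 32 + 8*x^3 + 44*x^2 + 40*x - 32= 8*x^3 + 38*x^2 + 22*x - 8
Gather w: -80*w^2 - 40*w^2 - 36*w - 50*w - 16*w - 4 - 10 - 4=-120*w^2 - 102*w - 18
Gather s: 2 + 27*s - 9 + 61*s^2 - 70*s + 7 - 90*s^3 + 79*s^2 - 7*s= -90*s^3 + 140*s^2 - 50*s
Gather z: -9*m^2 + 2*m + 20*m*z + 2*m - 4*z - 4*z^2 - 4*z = -9*m^2 + 4*m - 4*z^2 + z*(20*m - 8)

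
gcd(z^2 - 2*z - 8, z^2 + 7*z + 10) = z + 2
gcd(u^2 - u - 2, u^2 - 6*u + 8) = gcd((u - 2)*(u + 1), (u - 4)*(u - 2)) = u - 2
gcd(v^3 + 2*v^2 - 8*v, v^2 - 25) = 1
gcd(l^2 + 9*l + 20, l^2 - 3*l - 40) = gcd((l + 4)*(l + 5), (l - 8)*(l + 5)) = l + 5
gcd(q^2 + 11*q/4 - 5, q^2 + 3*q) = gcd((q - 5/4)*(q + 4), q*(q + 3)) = 1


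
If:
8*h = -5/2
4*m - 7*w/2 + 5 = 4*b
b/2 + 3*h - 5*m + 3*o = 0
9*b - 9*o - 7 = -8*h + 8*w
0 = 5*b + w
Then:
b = -103/1618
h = -5/16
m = -13399/12944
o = -3403/2427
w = 515/1618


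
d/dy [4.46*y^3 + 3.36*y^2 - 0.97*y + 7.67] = 13.38*y^2 + 6.72*y - 0.97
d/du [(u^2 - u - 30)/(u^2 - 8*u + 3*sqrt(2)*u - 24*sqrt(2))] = ((2*u - 1)*(u^2 - 8*u + 3*sqrt(2)*u - 24*sqrt(2)) + (2*u - 8 + 3*sqrt(2))*(-u^2 + u + 30))/(u^2 - 8*u + 3*sqrt(2)*u - 24*sqrt(2))^2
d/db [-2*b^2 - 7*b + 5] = -4*b - 7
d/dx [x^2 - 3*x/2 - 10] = 2*x - 3/2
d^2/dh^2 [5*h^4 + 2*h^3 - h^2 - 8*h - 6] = 60*h^2 + 12*h - 2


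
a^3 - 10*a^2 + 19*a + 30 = (a - 6)*(a - 5)*(a + 1)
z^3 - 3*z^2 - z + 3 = (z - 3)*(z - 1)*(z + 1)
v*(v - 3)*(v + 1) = v^3 - 2*v^2 - 3*v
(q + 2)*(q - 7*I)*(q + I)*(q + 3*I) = q^4 + 2*q^3 - 3*I*q^3 + 25*q^2 - 6*I*q^2 + 50*q + 21*I*q + 42*I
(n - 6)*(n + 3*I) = n^2 - 6*n + 3*I*n - 18*I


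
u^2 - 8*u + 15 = (u - 5)*(u - 3)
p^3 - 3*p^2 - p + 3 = (p - 3)*(p - 1)*(p + 1)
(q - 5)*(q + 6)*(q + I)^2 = q^4 + q^3 + 2*I*q^3 - 31*q^2 + 2*I*q^2 - q - 60*I*q + 30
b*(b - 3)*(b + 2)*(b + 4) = b^4 + 3*b^3 - 10*b^2 - 24*b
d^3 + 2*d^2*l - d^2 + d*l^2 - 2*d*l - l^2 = (d - 1)*(d + l)^2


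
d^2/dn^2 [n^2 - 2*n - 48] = 2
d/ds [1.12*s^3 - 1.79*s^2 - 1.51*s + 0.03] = 3.36*s^2 - 3.58*s - 1.51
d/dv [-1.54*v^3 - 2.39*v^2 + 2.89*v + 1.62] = -4.62*v^2 - 4.78*v + 2.89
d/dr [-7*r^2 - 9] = -14*r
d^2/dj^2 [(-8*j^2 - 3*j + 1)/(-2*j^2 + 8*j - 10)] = (35*j^3 - 123*j^2 - 33*j + 249)/(j^6 - 12*j^5 + 63*j^4 - 184*j^3 + 315*j^2 - 300*j + 125)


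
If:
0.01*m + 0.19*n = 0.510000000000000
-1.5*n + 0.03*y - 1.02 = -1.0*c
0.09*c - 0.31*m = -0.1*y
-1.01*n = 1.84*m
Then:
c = 5.45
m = -1.52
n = 2.76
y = -9.61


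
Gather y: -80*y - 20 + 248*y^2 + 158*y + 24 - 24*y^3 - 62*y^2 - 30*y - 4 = -24*y^3 + 186*y^2 + 48*y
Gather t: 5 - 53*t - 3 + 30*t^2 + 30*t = 30*t^2 - 23*t + 2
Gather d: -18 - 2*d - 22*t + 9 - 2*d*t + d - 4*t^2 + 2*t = d*(-2*t - 1) - 4*t^2 - 20*t - 9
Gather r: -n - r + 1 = -n - r + 1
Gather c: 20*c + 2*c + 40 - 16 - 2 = 22*c + 22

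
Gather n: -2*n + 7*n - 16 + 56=5*n + 40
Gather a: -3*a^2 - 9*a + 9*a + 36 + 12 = 48 - 3*a^2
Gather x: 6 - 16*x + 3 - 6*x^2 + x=-6*x^2 - 15*x + 9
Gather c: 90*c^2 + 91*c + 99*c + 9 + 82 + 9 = 90*c^2 + 190*c + 100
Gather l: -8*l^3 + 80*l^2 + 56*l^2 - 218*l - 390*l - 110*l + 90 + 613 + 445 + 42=-8*l^3 + 136*l^2 - 718*l + 1190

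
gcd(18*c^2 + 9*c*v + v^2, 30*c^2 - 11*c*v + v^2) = 1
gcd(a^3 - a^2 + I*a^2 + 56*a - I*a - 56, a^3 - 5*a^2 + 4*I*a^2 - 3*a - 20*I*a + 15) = 1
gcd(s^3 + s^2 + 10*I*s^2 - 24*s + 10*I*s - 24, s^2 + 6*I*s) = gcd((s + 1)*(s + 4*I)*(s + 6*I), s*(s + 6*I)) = s + 6*I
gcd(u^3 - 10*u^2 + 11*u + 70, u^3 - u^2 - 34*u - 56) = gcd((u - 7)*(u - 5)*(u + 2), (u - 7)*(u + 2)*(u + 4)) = u^2 - 5*u - 14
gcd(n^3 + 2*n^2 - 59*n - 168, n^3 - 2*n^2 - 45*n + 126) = n + 7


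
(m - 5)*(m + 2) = m^2 - 3*m - 10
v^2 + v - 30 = (v - 5)*(v + 6)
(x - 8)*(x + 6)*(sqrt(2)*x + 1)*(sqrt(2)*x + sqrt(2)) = 2*x^4 - 2*x^3 + sqrt(2)*x^3 - 100*x^2 - sqrt(2)*x^2 - 96*x - 50*sqrt(2)*x - 48*sqrt(2)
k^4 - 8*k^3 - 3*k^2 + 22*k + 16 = (k - 8)*(k - 2)*(k + 1)^2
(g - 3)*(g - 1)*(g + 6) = g^3 + 2*g^2 - 21*g + 18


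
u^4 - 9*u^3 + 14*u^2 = u^2*(u - 7)*(u - 2)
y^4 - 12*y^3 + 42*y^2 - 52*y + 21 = (y - 7)*(y - 3)*(y - 1)^2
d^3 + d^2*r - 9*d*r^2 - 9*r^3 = (d - 3*r)*(d + r)*(d + 3*r)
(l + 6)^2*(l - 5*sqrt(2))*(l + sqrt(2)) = l^4 - 4*sqrt(2)*l^3 + 12*l^3 - 48*sqrt(2)*l^2 + 26*l^2 - 144*sqrt(2)*l - 120*l - 360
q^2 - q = q*(q - 1)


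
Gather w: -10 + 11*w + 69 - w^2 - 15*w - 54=-w^2 - 4*w + 5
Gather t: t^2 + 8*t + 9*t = t^2 + 17*t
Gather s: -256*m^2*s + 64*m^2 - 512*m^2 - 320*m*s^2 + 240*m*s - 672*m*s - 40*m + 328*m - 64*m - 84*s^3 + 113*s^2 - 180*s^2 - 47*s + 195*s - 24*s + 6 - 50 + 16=-448*m^2 + 224*m - 84*s^3 + s^2*(-320*m - 67) + s*(-256*m^2 - 432*m + 124) - 28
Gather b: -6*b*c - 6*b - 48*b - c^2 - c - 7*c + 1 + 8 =b*(-6*c - 54) - c^2 - 8*c + 9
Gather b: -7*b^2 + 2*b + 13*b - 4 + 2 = -7*b^2 + 15*b - 2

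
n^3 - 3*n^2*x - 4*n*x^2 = n*(n - 4*x)*(n + x)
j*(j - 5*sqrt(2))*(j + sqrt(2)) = j^3 - 4*sqrt(2)*j^2 - 10*j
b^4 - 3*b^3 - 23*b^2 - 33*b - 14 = (b - 7)*(b + 1)^2*(b + 2)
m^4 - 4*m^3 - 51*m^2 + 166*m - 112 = (m - 8)*(m - 2)*(m - 1)*(m + 7)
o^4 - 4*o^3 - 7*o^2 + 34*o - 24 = (o - 4)*(o - 2)*(o - 1)*(o + 3)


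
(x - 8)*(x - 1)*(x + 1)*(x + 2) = x^4 - 6*x^3 - 17*x^2 + 6*x + 16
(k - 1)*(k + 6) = k^2 + 5*k - 6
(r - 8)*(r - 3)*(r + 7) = r^3 - 4*r^2 - 53*r + 168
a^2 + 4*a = a*(a + 4)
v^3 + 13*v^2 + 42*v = v*(v + 6)*(v + 7)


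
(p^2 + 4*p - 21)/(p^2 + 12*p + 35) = (p - 3)/(p + 5)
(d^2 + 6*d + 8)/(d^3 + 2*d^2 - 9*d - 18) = (d + 4)/(d^2 - 9)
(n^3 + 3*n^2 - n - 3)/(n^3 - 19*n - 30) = (n^2 - 1)/(n^2 - 3*n - 10)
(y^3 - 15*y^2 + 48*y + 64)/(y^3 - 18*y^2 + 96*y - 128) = (y + 1)/(y - 2)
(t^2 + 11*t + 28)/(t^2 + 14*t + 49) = (t + 4)/(t + 7)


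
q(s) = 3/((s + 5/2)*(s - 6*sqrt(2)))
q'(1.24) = 0.01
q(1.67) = -0.11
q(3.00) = -0.10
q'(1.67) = 0.01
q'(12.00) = -0.02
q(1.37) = -0.11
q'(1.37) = 0.01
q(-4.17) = 0.14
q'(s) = -3/((s + 5/2)*(s - 6*sqrt(2))^2) - 3/((s + 5/2)^2*(s - 6*sqrt(2)))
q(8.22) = -1.05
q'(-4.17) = 0.10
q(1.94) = -0.10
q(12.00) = 0.06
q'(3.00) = 0.00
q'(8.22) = -3.88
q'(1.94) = 0.01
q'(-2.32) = 8.43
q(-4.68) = 0.10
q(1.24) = -0.11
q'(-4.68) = 0.06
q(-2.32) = -1.54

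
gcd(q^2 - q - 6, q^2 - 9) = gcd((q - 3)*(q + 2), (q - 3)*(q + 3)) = q - 3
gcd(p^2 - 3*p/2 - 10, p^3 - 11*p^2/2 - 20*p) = p + 5/2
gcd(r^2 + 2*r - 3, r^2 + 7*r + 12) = r + 3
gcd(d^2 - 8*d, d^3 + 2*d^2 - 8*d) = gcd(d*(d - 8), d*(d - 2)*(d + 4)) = d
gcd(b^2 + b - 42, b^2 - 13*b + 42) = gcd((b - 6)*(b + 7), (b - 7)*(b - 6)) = b - 6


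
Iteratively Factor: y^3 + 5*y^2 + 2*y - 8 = (y - 1)*(y^2 + 6*y + 8) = (y - 1)*(y + 2)*(y + 4)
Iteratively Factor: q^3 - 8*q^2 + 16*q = (q - 4)*(q^2 - 4*q) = q*(q - 4)*(q - 4)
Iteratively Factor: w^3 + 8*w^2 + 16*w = (w + 4)*(w^2 + 4*w) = (w + 4)^2*(w)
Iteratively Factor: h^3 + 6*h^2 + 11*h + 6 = (h + 3)*(h^2 + 3*h + 2) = (h + 1)*(h + 3)*(h + 2)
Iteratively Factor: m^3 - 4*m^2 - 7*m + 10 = (m + 2)*(m^2 - 6*m + 5) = (m - 1)*(m + 2)*(m - 5)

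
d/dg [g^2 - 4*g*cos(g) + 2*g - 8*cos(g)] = 4*g*sin(g) + 2*g + 8*sin(g) - 4*cos(g) + 2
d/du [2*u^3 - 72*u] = 6*u^2 - 72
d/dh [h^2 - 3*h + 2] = 2*h - 3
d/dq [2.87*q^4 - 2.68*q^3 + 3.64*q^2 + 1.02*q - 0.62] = 11.48*q^3 - 8.04*q^2 + 7.28*q + 1.02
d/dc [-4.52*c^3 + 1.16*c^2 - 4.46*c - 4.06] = -13.56*c^2 + 2.32*c - 4.46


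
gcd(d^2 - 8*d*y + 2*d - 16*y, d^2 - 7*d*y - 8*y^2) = -d + 8*y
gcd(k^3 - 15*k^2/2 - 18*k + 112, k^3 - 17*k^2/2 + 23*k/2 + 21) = k - 7/2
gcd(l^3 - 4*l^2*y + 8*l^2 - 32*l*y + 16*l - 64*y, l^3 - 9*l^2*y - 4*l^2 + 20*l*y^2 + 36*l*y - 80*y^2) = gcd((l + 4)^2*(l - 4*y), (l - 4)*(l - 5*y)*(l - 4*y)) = -l + 4*y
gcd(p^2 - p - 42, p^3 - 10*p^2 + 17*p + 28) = p - 7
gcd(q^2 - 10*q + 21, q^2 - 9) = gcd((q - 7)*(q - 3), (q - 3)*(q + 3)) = q - 3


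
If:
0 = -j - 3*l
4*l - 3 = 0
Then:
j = -9/4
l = 3/4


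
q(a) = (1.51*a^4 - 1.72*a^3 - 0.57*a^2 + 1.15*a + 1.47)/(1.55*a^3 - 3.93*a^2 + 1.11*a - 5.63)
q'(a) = (-4.65*a^2 + 7.86*a - 1.11)*(1.51*a^4 - 1.72*a^3 - 0.57*a^2 + 1.15*a + 1.47)/(1.55*a^3 - 3.93*a^2 + 1.11*a - 5.63)^2 + (6.04*a^3 - 5.16*a^2 - 1.14*a + 1.15)/(1.55*a^3 - 3.93*a^2 + 1.11*a - 5.63) = (2.3405*a^6 - 11.8686*a^5 + 12.6714*a^4 - 41.3886*a^3 + 26.1021*a^2 + 17.9724*a - 8.1062)/(2.4025*a^6 - 12.183*a^5 + 18.8859*a^4 - 26.1776*a^3 + 45.4839*a^2 - 12.4986*a + 31.6969)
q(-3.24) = -2.10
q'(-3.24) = 0.93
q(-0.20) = -0.20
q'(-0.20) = -0.28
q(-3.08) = -1.95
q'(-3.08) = 0.93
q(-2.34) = -1.27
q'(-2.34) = 0.90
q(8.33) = 9.97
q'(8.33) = 0.88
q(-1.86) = -0.85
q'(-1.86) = 0.85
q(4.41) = 7.51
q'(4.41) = -0.24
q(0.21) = -0.30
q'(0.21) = -0.11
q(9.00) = 10.56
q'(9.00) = 0.90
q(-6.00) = -4.71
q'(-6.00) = 0.95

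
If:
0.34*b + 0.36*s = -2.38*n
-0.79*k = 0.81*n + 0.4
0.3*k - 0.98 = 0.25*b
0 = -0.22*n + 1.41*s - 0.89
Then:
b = -5.33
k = -1.17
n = 0.65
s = 0.73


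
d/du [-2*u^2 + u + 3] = 1 - 4*u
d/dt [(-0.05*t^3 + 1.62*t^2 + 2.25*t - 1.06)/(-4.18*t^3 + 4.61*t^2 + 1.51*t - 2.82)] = (6.5411*t^4 + 18.659*t^3 - 20.7957*t^2 + 0.6364*t - 4.7444)/(17.4724*t^6 - 38.5396*t^5 + 8.6285*t^4 + 37.4974*t^3 - 23.7203*t^2 - 8.5164*t + 7.9524)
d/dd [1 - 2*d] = -2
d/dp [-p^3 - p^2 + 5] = p*(-3*p - 2)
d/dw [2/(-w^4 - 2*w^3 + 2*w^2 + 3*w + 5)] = 2*(4*w^3 + 6*w^2 - 4*w - 3)/(-w^4 - 2*w^3 + 2*w^2 + 3*w + 5)^2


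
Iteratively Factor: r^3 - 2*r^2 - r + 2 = (r - 2)*(r^2 - 1) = (r - 2)*(r - 1)*(r + 1)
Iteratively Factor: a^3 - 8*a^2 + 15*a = (a - 5)*(a^2 - 3*a) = (a - 5)*(a - 3)*(a)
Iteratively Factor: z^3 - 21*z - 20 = (z + 4)*(z^2 - 4*z - 5) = (z - 5)*(z + 4)*(z + 1)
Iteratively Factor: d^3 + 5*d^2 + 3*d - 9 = (d - 1)*(d^2 + 6*d + 9) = (d - 1)*(d + 3)*(d + 3)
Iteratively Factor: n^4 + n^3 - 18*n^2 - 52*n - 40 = (n + 2)*(n^3 - n^2 - 16*n - 20) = (n + 2)^2*(n^2 - 3*n - 10) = (n + 2)^3*(n - 5)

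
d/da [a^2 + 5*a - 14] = 2*a + 5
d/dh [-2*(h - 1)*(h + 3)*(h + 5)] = -6*h^2 - 28*h - 14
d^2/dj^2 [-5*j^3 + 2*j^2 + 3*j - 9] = 4 - 30*j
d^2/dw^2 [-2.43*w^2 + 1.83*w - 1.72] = -4.86000000000000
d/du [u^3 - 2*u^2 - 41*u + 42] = 3*u^2 - 4*u - 41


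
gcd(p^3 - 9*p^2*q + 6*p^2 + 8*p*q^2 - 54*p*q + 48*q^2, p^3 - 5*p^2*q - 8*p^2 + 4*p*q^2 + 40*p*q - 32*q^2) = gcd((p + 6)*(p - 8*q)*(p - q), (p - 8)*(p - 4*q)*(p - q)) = p - q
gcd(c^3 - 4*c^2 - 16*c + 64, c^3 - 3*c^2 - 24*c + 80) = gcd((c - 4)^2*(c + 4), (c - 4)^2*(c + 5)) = c^2 - 8*c + 16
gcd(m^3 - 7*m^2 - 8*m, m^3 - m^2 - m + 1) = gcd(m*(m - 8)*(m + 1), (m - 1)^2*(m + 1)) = m + 1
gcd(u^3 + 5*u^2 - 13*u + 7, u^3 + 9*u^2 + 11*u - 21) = u^2 + 6*u - 7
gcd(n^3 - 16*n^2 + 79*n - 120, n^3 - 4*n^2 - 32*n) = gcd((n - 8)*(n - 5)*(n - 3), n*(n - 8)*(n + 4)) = n - 8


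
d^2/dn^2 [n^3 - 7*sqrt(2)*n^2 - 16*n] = 6*n - 14*sqrt(2)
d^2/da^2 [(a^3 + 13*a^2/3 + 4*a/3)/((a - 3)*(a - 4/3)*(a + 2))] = 4*(90*a^6 + 243*a^5 + 45*a^4 - 3185*a^3 + 900*a^2 + 3600*a + 4416)/(27*a^9 - 189*a^8 + 63*a^7 + 2069*a^6 - 3318*a^5 - 6636*a^4 + 16552*a^3 + 2016*a^2 - 24192*a + 13824)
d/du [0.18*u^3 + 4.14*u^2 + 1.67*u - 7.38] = 0.54*u^2 + 8.28*u + 1.67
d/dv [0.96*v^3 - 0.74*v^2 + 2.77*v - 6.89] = 2.88*v^2 - 1.48*v + 2.77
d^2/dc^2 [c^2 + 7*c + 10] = 2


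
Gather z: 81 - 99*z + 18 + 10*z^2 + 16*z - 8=10*z^2 - 83*z + 91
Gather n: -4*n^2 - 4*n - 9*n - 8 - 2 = -4*n^2 - 13*n - 10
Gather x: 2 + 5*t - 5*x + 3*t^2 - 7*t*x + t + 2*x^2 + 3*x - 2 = 3*t^2 + 6*t + 2*x^2 + x*(-7*t - 2)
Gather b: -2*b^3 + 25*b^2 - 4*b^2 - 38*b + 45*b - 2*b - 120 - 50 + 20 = -2*b^3 + 21*b^2 + 5*b - 150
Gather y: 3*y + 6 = 3*y + 6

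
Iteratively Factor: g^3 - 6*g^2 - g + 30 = (g - 5)*(g^2 - g - 6) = (g - 5)*(g - 3)*(g + 2)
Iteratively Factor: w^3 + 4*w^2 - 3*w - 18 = (w + 3)*(w^2 + w - 6) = (w + 3)^2*(w - 2)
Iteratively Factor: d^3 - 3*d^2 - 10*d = (d - 5)*(d^2 + 2*d) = (d - 5)*(d + 2)*(d)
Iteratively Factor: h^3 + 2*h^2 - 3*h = (h - 1)*(h^2 + 3*h) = h*(h - 1)*(h + 3)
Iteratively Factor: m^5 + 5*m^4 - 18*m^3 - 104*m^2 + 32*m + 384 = (m + 3)*(m^4 + 2*m^3 - 24*m^2 - 32*m + 128) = (m - 4)*(m + 3)*(m^3 + 6*m^2 - 32) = (m - 4)*(m + 3)*(m + 4)*(m^2 + 2*m - 8) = (m - 4)*(m + 3)*(m + 4)^2*(m - 2)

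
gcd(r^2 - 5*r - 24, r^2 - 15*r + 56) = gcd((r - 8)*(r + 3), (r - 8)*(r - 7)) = r - 8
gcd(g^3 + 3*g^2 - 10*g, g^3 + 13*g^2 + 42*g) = g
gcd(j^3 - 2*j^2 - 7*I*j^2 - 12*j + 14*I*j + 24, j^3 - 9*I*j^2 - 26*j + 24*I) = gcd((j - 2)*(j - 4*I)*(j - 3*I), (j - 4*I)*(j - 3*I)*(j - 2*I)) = j^2 - 7*I*j - 12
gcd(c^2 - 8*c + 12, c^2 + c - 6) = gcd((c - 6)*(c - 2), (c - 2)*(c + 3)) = c - 2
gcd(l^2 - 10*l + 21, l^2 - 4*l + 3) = l - 3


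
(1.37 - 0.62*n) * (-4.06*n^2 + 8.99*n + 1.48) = 2.5172*n^3 - 11.136*n^2 + 11.3987*n + 2.0276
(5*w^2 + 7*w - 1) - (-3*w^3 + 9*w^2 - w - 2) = 3*w^3 - 4*w^2 + 8*w + 1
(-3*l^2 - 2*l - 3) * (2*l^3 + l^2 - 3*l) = -6*l^5 - 7*l^4 + l^3 + 3*l^2 + 9*l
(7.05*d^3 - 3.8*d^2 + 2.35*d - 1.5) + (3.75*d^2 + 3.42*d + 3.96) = 7.05*d^3 - 0.0499999999999998*d^2 + 5.77*d + 2.46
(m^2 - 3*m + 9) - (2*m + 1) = m^2 - 5*m + 8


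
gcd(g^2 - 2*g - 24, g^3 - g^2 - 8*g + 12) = 1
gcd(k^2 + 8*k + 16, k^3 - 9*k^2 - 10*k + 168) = k + 4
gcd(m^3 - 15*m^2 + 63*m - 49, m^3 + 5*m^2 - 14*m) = 1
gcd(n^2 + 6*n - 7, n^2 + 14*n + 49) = n + 7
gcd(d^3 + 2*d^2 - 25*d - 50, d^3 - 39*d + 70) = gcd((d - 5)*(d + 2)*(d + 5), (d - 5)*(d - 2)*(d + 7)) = d - 5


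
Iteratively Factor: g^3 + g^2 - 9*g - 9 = (g - 3)*(g^2 + 4*g + 3) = (g - 3)*(g + 1)*(g + 3)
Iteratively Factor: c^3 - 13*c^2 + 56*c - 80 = (c - 4)*(c^2 - 9*c + 20) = (c - 5)*(c - 4)*(c - 4)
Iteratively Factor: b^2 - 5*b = (b - 5)*(b)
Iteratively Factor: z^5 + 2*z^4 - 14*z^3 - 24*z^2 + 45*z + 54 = (z - 2)*(z^4 + 4*z^3 - 6*z^2 - 36*z - 27) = (z - 2)*(z + 1)*(z^3 + 3*z^2 - 9*z - 27) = (z - 2)*(z + 1)*(z + 3)*(z^2 - 9) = (z - 2)*(z + 1)*(z + 3)^2*(z - 3)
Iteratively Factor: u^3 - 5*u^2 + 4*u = (u - 1)*(u^2 - 4*u) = u*(u - 1)*(u - 4)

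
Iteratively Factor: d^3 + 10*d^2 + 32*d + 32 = (d + 2)*(d^2 + 8*d + 16) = (d + 2)*(d + 4)*(d + 4)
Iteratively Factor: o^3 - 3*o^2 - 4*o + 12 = (o + 2)*(o^2 - 5*o + 6) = (o - 2)*(o + 2)*(o - 3)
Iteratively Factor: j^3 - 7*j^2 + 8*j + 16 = (j + 1)*(j^2 - 8*j + 16) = (j - 4)*(j + 1)*(j - 4)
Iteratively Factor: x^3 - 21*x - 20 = (x + 1)*(x^2 - x - 20) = (x + 1)*(x + 4)*(x - 5)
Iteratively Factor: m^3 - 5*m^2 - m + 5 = (m - 5)*(m^2 - 1) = (m - 5)*(m - 1)*(m + 1)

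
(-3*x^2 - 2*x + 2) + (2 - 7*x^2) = -10*x^2 - 2*x + 4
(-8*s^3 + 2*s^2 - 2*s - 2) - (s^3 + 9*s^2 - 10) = -9*s^3 - 7*s^2 - 2*s + 8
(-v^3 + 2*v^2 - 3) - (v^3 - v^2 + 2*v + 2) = -2*v^3 + 3*v^2 - 2*v - 5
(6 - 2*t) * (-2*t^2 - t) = 4*t^3 - 10*t^2 - 6*t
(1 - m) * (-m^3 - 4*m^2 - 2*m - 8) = m^4 + 3*m^3 - 2*m^2 + 6*m - 8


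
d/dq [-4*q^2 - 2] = -8*q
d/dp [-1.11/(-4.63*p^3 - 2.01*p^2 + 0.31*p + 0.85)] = (-15.4179*p^2 - 4.4622*p + 0.3441)/(4.63*p^3 + 2.01*p^2 - 0.31*p - 0.85)^2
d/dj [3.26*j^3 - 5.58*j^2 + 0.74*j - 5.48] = 9.78*j^2 - 11.16*j + 0.74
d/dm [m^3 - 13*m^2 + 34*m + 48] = 3*m^2 - 26*m + 34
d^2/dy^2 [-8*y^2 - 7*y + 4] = -16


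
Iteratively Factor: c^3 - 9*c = (c + 3)*(c^2 - 3*c) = c*(c + 3)*(c - 3)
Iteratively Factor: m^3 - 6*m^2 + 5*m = (m - 1)*(m^2 - 5*m) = m*(m - 1)*(m - 5)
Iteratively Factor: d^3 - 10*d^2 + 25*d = (d)*(d^2 - 10*d + 25) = d*(d - 5)*(d - 5)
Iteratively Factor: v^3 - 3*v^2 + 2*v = (v)*(v^2 - 3*v + 2) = v*(v - 1)*(v - 2)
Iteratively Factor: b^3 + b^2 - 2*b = (b - 1)*(b^2 + 2*b) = (b - 1)*(b + 2)*(b)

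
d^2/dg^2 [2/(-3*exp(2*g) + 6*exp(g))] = 4*(-4*(1 - exp(g))^2 + (exp(g) - 2)*(2*exp(g) - 1))*exp(-g)/(3*(exp(g) - 2)^3)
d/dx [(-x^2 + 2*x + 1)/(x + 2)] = (-x^2 - 4*x + 3)/(x^2 + 4*x + 4)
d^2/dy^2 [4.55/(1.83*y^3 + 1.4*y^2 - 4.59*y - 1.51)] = (-(49.959*y + 12.74)*(1.83*y^3 + 1.4*y^2 - 4.59*y - 1.51) + 4.55*(5.49*y^2 + 2.8*y - 4.59)*(10.98*y^2 + 5.6*y - 9.18))/(1.83*y^3 + 1.4*y^2 - 4.59*y - 1.51)^3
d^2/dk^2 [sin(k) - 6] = -sin(k)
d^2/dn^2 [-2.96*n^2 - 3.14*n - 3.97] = -5.92000000000000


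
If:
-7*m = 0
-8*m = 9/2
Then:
No Solution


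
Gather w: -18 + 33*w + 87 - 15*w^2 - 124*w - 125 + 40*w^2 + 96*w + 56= 25*w^2 + 5*w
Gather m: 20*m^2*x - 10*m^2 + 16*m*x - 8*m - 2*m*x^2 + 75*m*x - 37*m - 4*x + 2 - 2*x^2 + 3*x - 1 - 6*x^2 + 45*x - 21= m^2*(20*x - 10) + m*(-2*x^2 + 91*x - 45) - 8*x^2 + 44*x - 20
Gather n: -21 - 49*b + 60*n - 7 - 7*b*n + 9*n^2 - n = -49*b + 9*n^2 + n*(59 - 7*b) - 28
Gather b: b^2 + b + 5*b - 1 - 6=b^2 + 6*b - 7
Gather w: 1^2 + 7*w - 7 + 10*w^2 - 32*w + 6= 10*w^2 - 25*w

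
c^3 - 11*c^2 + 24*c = c*(c - 8)*(c - 3)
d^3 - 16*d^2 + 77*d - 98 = (d - 7)^2*(d - 2)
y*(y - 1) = y^2 - y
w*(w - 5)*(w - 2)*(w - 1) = w^4 - 8*w^3 + 17*w^2 - 10*w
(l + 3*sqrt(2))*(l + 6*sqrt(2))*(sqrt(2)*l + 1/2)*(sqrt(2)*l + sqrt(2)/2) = 2*l^4 + l^3 + 37*sqrt(2)*l^3/2 + 37*sqrt(2)*l^2/4 + 81*l^2 + 18*sqrt(2)*l + 81*l/2 + 9*sqrt(2)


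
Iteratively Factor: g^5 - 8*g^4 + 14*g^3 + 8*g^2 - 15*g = (g - 5)*(g^4 - 3*g^3 - g^2 + 3*g) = (g - 5)*(g - 3)*(g^3 - g) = (g - 5)*(g - 3)*(g - 1)*(g^2 + g) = g*(g - 5)*(g - 3)*(g - 1)*(g + 1)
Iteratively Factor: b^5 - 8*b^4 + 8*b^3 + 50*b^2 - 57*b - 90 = (b - 3)*(b^4 - 5*b^3 - 7*b^2 + 29*b + 30) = (b - 3)*(b + 1)*(b^3 - 6*b^2 - b + 30) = (b - 3)*(b + 1)*(b + 2)*(b^2 - 8*b + 15) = (b - 5)*(b - 3)*(b + 1)*(b + 2)*(b - 3)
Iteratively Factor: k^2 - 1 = (k - 1)*(k + 1)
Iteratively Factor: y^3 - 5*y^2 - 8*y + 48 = (y - 4)*(y^2 - y - 12) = (y - 4)*(y + 3)*(y - 4)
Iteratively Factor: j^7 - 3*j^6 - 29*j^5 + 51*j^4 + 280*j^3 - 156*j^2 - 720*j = (j)*(j^6 - 3*j^5 - 29*j^4 + 51*j^3 + 280*j^2 - 156*j - 720) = j*(j - 2)*(j^5 - j^4 - 31*j^3 - 11*j^2 + 258*j + 360) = j*(j - 2)*(j + 3)*(j^4 - 4*j^3 - 19*j^2 + 46*j + 120) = j*(j - 4)*(j - 2)*(j + 3)*(j^3 - 19*j - 30) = j*(j - 5)*(j - 4)*(j - 2)*(j + 3)*(j^2 + 5*j + 6) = j*(j - 5)*(j - 4)*(j - 2)*(j + 3)^2*(j + 2)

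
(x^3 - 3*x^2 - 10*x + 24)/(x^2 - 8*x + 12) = (x^2 - x - 12)/(x - 6)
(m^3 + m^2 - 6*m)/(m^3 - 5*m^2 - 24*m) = (m - 2)/(m - 8)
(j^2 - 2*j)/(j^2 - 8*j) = (j - 2)/(j - 8)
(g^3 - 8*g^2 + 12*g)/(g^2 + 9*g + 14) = g*(g^2 - 8*g + 12)/(g^2 + 9*g + 14)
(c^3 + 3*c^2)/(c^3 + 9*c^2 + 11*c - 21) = c^2/(c^2 + 6*c - 7)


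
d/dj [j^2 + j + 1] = 2*j + 1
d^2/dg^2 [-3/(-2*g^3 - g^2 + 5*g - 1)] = 6*(-(6*g + 1)*(2*g^3 + g^2 - 5*g + 1) + (6*g^2 + 2*g - 5)^2)/(2*g^3 + g^2 - 5*g + 1)^3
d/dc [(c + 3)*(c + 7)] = 2*c + 10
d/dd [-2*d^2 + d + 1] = 1 - 4*d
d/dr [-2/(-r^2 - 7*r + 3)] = 2*(-2*r - 7)/(r^2 + 7*r - 3)^2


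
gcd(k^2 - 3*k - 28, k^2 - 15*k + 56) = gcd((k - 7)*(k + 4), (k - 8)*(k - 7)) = k - 7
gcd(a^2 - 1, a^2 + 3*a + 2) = a + 1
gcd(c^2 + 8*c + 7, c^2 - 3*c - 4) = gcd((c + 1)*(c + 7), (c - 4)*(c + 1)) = c + 1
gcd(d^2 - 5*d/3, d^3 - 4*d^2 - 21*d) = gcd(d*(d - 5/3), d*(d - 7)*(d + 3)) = d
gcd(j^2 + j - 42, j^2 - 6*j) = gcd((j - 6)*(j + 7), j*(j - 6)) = j - 6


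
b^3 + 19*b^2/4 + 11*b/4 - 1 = (b - 1/4)*(b + 1)*(b + 4)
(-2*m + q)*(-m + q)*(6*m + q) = 12*m^3 - 16*m^2*q + 3*m*q^2 + q^3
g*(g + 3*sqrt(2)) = g^2 + 3*sqrt(2)*g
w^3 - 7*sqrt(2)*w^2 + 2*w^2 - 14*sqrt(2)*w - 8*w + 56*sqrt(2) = (w - 2)*(w + 4)*(w - 7*sqrt(2))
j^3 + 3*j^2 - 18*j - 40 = (j - 4)*(j + 2)*(j + 5)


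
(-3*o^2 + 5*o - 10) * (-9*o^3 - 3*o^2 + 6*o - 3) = 27*o^5 - 36*o^4 + 57*o^3 + 69*o^2 - 75*o + 30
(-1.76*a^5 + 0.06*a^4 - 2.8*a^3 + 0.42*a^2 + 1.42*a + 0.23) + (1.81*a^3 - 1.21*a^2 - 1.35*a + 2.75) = -1.76*a^5 + 0.06*a^4 - 0.99*a^3 - 0.79*a^2 + 0.0699999999999998*a + 2.98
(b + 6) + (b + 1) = 2*b + 7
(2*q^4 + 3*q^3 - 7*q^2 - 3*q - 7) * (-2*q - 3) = -4*q^5 - 12*q^4 + 5*q^3 + 27*q^2 + 23*q + 21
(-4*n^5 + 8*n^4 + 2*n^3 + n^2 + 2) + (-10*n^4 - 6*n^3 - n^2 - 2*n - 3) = -4*n^5 - 2*n^4 - 4*n^3 - 2*n - 1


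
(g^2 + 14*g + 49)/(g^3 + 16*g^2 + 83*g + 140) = (g + 7)/(g^2 + 9*g + 20)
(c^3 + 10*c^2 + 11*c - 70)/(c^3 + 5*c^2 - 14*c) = (c + 5)/c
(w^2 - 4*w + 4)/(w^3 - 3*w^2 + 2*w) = (w - 2)/(w*(w - 1))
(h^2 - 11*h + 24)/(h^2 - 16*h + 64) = (h - 3)/(h - 8)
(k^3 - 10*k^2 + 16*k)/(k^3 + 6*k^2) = (k^2 - 10*k + 16)/(k*(k + 6))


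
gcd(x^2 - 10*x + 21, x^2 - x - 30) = 1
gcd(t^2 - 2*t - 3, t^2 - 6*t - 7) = t + 1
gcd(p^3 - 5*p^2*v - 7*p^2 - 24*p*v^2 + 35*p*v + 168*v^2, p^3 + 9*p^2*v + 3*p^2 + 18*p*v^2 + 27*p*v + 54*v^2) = p + 3*v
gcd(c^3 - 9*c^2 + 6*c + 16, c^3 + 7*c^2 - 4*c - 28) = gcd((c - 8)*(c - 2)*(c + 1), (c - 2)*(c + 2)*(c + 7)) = c - 2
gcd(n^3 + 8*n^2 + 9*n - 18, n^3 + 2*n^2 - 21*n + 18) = n^2 + 5*n - 6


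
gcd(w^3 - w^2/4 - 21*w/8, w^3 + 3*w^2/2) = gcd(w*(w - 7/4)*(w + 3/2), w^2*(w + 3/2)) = w^2 + 3*w/2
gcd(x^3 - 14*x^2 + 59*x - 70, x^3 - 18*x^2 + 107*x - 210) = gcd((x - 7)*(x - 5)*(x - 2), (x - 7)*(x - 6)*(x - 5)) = x^2 - 12*x + 35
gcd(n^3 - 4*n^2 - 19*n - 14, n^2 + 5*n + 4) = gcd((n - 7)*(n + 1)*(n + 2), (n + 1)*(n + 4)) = n + 1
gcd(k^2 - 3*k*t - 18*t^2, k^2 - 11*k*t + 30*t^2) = -k + 6*t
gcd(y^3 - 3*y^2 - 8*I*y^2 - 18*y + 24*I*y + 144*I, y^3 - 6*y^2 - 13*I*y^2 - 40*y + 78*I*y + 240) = y^2 + y*(-6 - 8*I) + 48*I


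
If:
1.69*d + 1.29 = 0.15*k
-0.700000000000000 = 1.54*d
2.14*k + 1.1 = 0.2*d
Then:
No Solution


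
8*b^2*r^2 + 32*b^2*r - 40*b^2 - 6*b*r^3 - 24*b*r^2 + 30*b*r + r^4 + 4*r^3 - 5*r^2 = (-4*b + r)*(-2*b + r)*(r - 1)*(r + 5)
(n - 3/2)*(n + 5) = n^2 + 7*n/2 - 15/2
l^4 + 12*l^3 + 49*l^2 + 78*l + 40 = (l + 1)*(l + 2)*(l + 4)*(l + 5)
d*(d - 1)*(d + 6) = d^3 + 5*d^2 - 6*d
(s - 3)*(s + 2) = s^2 - s - 6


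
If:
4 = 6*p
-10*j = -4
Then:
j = 2/5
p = 2/3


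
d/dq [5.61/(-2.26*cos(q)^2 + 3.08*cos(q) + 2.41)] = (17.2788 - 25.3572*cos(q))*sin(q)/(-2.26*cos(q)^2 + 3.08*cos(q) + 2.41)^2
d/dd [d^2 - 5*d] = 2*d - 5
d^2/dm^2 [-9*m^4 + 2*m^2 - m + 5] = 4 - 108*m^2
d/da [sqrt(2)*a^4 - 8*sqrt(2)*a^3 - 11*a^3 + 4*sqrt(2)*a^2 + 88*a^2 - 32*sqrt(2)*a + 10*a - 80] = 4*sqrt(2)*a^3 - 24*sqrt(2)*a^2 - 33*a^2 + 8*sqrt(2)*a + 176*a - 32*sqrt(2) + 10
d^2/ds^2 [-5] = 0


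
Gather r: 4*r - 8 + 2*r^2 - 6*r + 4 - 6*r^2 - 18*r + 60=-4*r^2 - 20*r + 56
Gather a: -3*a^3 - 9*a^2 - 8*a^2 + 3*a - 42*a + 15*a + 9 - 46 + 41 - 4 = -3*a^3 - 17*a^2 - 24*a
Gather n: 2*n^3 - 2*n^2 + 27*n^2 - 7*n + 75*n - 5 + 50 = 2*n^3 + 25*n^2 + 68*n + 45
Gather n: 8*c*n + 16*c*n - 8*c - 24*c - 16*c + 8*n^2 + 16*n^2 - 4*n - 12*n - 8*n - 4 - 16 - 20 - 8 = -48*c + 24*n^2 + n*(24*c - 24) - 48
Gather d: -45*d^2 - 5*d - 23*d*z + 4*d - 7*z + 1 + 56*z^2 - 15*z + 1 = -45*d^2 + d*(-23*z - 1) + 56*z^2 - 22*z + 2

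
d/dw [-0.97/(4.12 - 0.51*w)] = -0.4947/(0.51*w - 4.12)^2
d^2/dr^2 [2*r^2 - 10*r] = 4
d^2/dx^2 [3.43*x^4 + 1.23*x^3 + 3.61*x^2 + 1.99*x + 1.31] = 41.16*x^2 + 7.38*x + 7.22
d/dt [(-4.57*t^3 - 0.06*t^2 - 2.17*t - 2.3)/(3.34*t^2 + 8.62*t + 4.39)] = (-15.2638*t^4 - 78.7868*t^3 - 53.4563*t^2 + 14.8372*t + 10.2997)/(11.1556*t^4 + 57.5816*t^3 + 103.6296*t^2 + 75.6836*t + 19.2721)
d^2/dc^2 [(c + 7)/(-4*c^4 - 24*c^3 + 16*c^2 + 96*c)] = (-3*c^7 - 59*c^6 - 363*c^5 - 630*c^4 + 760*c^3 + 1344*c^2 - 1008*c - 2016)/(c^3*(c^9 + 18*c^8 + 96*c^7 - 1248*c^5 - 1728*c^4 + 5120*c^3 + 9216*c^2 - 6912*c - 13824))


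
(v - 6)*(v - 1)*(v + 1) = v^3 - 6*v^2 - v + 6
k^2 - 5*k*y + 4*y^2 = (k - 4*y)*(k - y)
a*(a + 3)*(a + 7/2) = a^3 + 13*a^2/2 + 21*a/2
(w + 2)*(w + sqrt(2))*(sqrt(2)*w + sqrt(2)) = sqrt(2)*w^3 + 2*w^2 + 3*sqrt(2)*w^2 + 2*sqrt(2)*w + 6*w + 4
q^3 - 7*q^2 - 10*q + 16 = (q - 8)*(q - 1)*(q + 2)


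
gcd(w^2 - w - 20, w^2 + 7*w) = 1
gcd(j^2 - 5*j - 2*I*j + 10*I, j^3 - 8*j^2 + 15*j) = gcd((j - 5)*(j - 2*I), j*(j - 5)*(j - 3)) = j - 5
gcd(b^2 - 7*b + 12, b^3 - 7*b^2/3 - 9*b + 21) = b - 3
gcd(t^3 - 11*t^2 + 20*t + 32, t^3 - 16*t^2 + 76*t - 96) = t - 8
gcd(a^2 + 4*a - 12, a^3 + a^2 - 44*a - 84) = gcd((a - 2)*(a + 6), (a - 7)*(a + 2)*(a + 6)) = a + 6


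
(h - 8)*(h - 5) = h^2 - 13*h + 40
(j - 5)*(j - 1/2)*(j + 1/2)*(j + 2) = j^4 - 3*j^3 - 41*j^2/4 + 3*j/4 + 5/2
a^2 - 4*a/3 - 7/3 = (a - 7/3)*(a + 1)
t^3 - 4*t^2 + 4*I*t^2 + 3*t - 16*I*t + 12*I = (t - 3)*(t - 1)*(t + 4*I)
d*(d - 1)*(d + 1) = d^3 - d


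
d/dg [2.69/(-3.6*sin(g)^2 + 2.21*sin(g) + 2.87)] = (19.368*sin(g) - 5.9449)*cos(g)/(-3.6*sin(g)^2 + 2.21*sin(g) + 2.87)^2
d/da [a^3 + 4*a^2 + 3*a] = 3*a^2 + 8*a + 3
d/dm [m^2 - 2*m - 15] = 2*m - 2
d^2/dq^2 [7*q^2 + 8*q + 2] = 14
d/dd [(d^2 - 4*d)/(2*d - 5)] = 2*(d^2 - 5*d + 10)/(4*d^2 - 20*d + 25)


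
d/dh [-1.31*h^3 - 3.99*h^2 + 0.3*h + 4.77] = -3.93*h^2 - 7.98*h + 0.3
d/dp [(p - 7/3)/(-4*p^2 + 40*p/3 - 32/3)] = (9*p^2 - 42*p + 46)/(4*(9*p^4 - 60*p^3 + 148*p^2 - 160*p + 64))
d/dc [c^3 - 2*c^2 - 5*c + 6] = 3*c^2 - 4*c - 5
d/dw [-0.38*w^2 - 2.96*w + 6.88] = -0.76*w - 2.96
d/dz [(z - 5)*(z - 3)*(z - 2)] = 3*z^2 - 20*z + 31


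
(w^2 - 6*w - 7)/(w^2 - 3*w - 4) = (w - 7)/(w - 4)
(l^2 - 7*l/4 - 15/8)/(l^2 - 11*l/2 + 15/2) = (l + 3/4)/(l - 3)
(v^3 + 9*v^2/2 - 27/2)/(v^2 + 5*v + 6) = (2*v^2 + 3*v - 9)/(2*(v + 2))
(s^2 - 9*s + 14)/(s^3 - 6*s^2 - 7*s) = (s - 2)/(s*(s + 1))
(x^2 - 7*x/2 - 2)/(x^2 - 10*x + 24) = (x + 1/2)/(x - 6)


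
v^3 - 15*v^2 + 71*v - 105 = (v - 7)*(v - 5)*(v - 3)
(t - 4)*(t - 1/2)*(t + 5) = t^3 + t^2/2 - 41*t/2 + 10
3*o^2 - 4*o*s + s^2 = (-3*o + s)*(-o + s)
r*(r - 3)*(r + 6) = r^3 + 3*r^2 - 18*r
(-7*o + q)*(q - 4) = -7*o*q + 28*o + q^2 - 4*q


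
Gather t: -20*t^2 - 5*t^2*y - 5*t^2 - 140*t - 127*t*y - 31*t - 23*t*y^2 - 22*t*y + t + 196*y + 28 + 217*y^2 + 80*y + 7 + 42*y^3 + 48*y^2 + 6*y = t^2*(-5*y - 25) + t*(-23*y^2 - 149*y - 170) + 42*y^3 + 265*y^2 + 282*y + 35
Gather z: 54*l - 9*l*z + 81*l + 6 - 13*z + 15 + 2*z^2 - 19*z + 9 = 135*l + 2*z^2 + z*(-9*l - 32) + 30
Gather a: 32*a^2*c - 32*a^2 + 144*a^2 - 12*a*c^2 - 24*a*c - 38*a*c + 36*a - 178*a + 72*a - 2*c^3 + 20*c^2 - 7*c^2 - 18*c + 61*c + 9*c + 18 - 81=a^2*(32*c + 112) + a*(-12*c^2 - 62*c - 70) - 2*c^3 + 13*c^2 + 52*c - 63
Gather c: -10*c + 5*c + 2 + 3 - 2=3 - 5*c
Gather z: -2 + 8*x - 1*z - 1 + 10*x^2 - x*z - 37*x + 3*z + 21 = 10*x^2 - 29*x + z*(2 - x) + 18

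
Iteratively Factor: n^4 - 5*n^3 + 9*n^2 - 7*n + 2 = (n - 1)*(n^3 - 4*n^2 + 5*n - 2) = (n - 2)*(n - 1)*(n^2 - 2*n + 1) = (n - 2)*(n - 1)^2*(n - 1)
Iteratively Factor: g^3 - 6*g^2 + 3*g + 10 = (g - 2)*(g^2 - 4*g - 5) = (g - 2)*(g + 1)*(g - 5)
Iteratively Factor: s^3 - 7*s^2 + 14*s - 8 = (s - 4)*(s^2 - 3*s + 2) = (s - 4)*(s - 2)*(s - 1)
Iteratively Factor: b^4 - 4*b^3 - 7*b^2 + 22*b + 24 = (b + 2)*(b^3 - 6*b^2 + 5*b + 12) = (b + 1)*(b + 2)*(b^2 - 7*b + 12) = (b - 4)*(b + 1)*(b + 2)*(b - 3)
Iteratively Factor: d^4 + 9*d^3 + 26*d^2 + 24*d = (d)*(d^3 + 9*d^2 + 26*d + 24) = d*(d + 4)*(d^2 + 5*d + 6) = d*(d + 2)*(d + 4)*(d + 3)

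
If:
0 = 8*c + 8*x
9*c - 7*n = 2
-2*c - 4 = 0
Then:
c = -2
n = -20/7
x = 2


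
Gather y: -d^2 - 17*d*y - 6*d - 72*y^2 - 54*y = -d^2 - 6*d - 72*y^2 + y*(-17*d - 54)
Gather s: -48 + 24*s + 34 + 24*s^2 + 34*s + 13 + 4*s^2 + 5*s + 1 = 28*s^2 + 63*s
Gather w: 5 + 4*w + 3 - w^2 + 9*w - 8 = -w^2 + 13*w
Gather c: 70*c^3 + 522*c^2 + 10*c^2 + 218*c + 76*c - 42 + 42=70*c^3 + 532*c^2 + 294*c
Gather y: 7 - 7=0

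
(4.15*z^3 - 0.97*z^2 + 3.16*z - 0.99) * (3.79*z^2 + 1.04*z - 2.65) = 15.7285*z^5 + 0.639700000000001*z^4 - 0.0298999999999996*z^3 + 2.1048*z^2 - 9.4036*z + 2.6235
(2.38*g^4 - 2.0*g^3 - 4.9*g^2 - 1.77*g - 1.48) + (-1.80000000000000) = 2.38*g^4 - 2.0*g^3 - 4.9*g^2 - 1.77*g - 3.28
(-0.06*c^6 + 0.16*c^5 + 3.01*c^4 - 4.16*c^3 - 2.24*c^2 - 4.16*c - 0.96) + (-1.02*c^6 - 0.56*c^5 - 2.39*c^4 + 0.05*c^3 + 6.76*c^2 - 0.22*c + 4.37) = -1.08*c^6 - 0.4*c^5 + 0.62*c^4 - 4.11*c^3 + 4.52*c^2 - 4.38*c + 3.41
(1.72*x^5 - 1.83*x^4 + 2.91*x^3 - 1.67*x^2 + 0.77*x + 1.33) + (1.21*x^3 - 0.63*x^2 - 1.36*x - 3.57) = 1.72*x^5 - 1.83*x^4 + 4.12*x^3 - 2.3*x^2 - 0.59*x - 2.24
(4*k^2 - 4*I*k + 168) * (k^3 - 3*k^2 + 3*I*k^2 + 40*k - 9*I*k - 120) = 4*k^5 - 12*k^4 + 8*I*k^4 + 340*k^3 - 24*I*k^3 - 1020*k^2 + 344*I*k^2 + 6720*k - 1032*I*k - 20160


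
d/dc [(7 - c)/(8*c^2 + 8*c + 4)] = (2*c^2 - 28*c - 15)/(4*(4*c^4 + 8*c^3 + 8*c^2 + 4*c + 1))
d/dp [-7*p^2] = -14*p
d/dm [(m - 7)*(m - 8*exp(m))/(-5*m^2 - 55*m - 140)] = ((m - 7)*(m - 8*exp(m))*(2*m + 11) + (-m + (m - 7)*(8*exp(m) - 1) + 8*exp(m))*(m^2 + 11*m + 28))/(5*(m^2 + 11*m + 28)^2)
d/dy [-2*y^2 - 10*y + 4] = -4*y - 10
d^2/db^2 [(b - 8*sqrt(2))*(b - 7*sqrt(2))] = 2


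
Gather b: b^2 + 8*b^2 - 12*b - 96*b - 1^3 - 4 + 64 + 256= 9*b^2 - 108*b + 315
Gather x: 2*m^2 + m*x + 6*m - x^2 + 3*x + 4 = 2*m^2 + 6*m - x^2 + x*(m + 3) + 4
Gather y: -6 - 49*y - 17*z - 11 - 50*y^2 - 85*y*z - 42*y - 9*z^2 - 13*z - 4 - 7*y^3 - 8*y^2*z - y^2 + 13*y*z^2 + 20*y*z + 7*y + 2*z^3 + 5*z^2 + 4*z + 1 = -7*y^3 + y^2*(-8*z - 51) + y*(13*z^2 - 65*z - 84) + 2*z^3 - 4*z^2 - 26*z - 20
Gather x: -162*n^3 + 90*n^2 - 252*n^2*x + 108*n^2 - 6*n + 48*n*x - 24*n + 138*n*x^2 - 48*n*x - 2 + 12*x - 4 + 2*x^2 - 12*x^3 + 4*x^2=-162*n^3 + 198*n^2 - 30*n - 12*x^3 + x^2*(138*n + 6) + x*(12 - 252*n^2) - 6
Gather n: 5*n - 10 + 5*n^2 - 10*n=5*n^2 - 5*n - 10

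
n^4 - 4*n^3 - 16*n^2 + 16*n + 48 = (n - 6)*(n - 2)*(n + 2)^2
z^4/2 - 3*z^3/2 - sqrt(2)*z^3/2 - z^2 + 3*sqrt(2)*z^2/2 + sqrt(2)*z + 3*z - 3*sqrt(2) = (z/2 + sqrt(2)/2)*(z - 3)*(z - sqrt(2))^2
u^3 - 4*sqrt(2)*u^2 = u^2*(u - 4*sqrt(2))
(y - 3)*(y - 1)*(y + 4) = y^3 - 13*y + 12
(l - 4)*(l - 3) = l^2 - 7*l + 12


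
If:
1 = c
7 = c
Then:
No Solution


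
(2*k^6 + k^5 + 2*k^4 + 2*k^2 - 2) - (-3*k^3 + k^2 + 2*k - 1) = 2*k^6 + k^5 + 2*k^4 + 3*k^3 + k^2 - 2*k - 1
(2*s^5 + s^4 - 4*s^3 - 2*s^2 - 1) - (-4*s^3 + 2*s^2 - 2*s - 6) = 2*s^5 + s^4 - 4*s^2 + 2*s + 5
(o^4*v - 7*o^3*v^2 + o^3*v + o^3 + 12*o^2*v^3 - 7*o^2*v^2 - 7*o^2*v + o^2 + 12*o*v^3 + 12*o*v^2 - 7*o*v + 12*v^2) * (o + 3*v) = o^5*v - 4*o^4*v^2 + o^4*v + o^4 - 9*o^3*v^3 - 4*o^3*v^2 - 4*o^3*v + o^3 + 36*o^2*v^4 - 9*o^2*v^3 - 9*o^2*v^2 - 4*o^2*v + 36*o*v^4 + 36*o*v^3 - 9*o*v^2 + 36*v^3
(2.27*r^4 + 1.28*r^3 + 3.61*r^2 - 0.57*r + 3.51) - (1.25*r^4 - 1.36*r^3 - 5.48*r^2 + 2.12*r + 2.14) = 1.02*r^4 + 2.64*r^3 + 9.09*r^2 - 2.69*r + 1.37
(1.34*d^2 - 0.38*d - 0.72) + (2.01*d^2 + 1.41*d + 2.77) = 3.35*d^2 + 1.03*d + 2.05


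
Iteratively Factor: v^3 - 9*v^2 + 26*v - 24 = (v - 2)*(v^2 - 7*v + 12) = (v - 3)*(v - 2)*(v - 4)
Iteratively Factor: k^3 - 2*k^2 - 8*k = (k)*(k^2 - 2*k - 8) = k*(k + 2)*(k - 4)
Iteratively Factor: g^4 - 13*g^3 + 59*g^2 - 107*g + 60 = (g - 4)*(g^3 - 9*g^2 + 23*g - 15) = (g - 5)*(g - 4)*(g^2 - 4*g + 3) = (g - 5)*(g - 4)*(g - 3)*(g - 1)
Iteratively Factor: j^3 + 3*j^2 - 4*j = (j)*(j^2 + 3*j - 4) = j*(j - 1)*(j + 4)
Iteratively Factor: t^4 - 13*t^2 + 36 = (t + 2)*(t^3 - 2*t^2 - 9*t + 18) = (t + 2)*(t + 3)*(t^2 - 5*t + 6) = (t - 3)*(t + 2)*(t + 3)*(t - 2)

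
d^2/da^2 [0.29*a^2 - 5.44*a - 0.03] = 0.580000000000000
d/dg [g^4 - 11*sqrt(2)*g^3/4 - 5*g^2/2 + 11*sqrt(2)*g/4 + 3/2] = 4*g^3 - 33*sqrt(2)*g^2/4 - 5*g + 11*sqrt(2)/4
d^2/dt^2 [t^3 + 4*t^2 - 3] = 6*t + 8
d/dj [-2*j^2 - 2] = -4*j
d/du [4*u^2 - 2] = 8*u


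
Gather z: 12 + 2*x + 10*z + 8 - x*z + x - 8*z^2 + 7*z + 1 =3*x - 8*z^2 + z*(17 - x) + 21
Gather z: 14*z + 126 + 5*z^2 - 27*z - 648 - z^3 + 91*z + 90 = -z^3 + 5*z^2 + 78*z - 432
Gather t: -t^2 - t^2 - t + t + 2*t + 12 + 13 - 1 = -2*t^2 + 2*t + 24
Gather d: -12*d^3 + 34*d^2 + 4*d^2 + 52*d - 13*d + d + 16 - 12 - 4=-12*d^3 + 38*d^2 + 40*d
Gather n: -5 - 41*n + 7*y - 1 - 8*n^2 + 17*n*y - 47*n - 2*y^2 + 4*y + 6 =-8*n^2 + n*(17*y - 88) - 2*y^2 + 11*y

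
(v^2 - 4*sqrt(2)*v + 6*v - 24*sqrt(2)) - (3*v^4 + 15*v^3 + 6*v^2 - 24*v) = -3*v^4 - 15*v^3 - 5*v^2 - 4*sqrt(2)*v + 30*v - 24*sqrt(2)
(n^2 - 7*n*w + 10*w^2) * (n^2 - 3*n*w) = n^4 - 10*n^3*w + 31*n^2*w^2 - 30*n*w^3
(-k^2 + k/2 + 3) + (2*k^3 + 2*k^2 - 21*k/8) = 2*k^3 + k^2 - 17*k/8 + 3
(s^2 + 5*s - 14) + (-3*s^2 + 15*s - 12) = -2*s^2 + 20*s - 26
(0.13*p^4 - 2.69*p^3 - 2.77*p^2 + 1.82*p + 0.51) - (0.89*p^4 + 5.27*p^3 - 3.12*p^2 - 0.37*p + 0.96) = -0.76*p^4 - 7.96*p^3 + 0.35*p^2 + 2.19*p - 0.45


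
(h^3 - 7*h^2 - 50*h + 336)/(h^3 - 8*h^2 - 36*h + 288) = (h + 7)/(h + 6)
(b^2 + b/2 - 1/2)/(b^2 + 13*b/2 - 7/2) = (b + 1)/(b + 7)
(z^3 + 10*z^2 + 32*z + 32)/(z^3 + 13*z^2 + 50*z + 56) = (z + 4)/(z + 7)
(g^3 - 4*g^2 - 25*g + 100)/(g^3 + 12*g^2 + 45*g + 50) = (g^2 - 9*g + 20)/(g^2 + 7*g + 10)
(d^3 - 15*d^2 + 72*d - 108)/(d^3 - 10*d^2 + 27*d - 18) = (d - 6)/(d - 1)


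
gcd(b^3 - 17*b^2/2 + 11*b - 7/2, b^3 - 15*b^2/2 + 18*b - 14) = 1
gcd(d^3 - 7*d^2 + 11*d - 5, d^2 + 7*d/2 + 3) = 1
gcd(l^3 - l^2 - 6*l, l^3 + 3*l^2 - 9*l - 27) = l - 3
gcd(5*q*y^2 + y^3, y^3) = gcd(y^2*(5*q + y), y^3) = y^2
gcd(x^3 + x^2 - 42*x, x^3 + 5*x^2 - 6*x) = x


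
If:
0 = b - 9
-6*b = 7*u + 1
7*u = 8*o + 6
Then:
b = 9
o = -61/8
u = -55/7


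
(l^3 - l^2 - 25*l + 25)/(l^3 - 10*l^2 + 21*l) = (l^3 - l^2 - 25*l + 25)/(l*(l^2 - 10*l + 21))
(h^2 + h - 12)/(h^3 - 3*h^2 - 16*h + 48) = 1/(h - 4)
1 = 1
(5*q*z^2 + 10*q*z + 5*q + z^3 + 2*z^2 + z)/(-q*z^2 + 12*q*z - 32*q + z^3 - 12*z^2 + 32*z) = (5*q*z^2 + 10*q*z + 5*q + z^3 + 2*z^2 + z)/(-q*z^2 + 12*q*z - 32*q + z^3 - 12*z^2 + 32*z)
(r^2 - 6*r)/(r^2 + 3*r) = (r - 6)/(r + 3)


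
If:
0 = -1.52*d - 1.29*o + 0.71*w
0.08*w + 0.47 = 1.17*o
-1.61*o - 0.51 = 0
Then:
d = -4.64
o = -0.32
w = -10.51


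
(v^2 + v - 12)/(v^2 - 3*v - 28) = (v - 3)/(v - 7)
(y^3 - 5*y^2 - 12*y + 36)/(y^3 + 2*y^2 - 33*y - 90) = (y - 2)/(y + 5)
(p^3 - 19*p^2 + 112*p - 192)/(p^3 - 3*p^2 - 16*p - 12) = (-p^3 + 19*p^2 - 112*p + 192)/(-p^3 + 3*p^2 + 16*p + 12)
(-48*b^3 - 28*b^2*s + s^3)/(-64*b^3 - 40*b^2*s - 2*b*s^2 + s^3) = (-6*b + s)/(-8*b + s)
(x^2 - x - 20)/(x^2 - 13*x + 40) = (x + 4)/(x - 8)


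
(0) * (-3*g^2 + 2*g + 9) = 0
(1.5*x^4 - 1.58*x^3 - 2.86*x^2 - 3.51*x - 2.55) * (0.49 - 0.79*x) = -1.185*x^5 + 1.9832*x^4 + 1.4852*x^3 + 1.3715*x^2 + 0.2946*x - 1.2495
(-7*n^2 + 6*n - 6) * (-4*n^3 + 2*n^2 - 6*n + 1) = 28*n^5 - 38*n^4 + 78*n^3 - 55*n^2 + 42*n - 6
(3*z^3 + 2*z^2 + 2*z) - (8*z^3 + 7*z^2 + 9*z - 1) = -5*z^3 - 5*z^2 - 7*z + 1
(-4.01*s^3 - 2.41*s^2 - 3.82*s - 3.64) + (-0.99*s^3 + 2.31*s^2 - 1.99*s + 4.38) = -5.0*s^3 - 0.1*s^2 - 5.81*s + 0.74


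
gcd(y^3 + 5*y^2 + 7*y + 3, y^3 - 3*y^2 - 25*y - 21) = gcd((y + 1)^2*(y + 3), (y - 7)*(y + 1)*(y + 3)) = y^2 + 4*y + 3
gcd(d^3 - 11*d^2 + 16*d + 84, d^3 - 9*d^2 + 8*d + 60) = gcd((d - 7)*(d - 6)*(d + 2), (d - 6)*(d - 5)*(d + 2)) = d^2 - 4*d - 12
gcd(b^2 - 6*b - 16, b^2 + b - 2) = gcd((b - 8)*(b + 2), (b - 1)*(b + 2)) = b + 2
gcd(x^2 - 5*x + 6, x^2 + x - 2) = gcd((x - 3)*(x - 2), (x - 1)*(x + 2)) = 1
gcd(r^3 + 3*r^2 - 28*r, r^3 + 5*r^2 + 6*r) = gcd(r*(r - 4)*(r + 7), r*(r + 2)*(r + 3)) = r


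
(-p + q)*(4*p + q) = -4*p^2 + 3*p*q + q^2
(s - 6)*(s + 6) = s^2 - 36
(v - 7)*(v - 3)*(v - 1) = v^3 - 11*v^2 + 31*v - 21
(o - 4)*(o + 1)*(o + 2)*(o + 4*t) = o^4 + 4*o^3*t - o^3 - 4*o^2*t - 10*o^2 - 40*o*t - 8*o - 32*t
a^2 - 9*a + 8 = (a - 8)*(a - 1)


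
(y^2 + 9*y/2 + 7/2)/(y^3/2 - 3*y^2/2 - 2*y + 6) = (2*y^2 + 9*y + 7)/(y^3 - 3*y^2 - 4*y + 12)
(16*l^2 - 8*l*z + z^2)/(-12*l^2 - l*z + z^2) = (-4*l + z)/(3*l + z)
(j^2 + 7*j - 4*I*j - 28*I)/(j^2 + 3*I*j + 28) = (j + 7)/(j + 7*I)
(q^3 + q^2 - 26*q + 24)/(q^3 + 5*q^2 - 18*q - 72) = (q - 1)/(q + 3)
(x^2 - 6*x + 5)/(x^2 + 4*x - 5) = (x - 5)/(x + 5)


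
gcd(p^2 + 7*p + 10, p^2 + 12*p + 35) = p + 5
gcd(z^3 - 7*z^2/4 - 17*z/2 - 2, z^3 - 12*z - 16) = z^2 - 2*z - 8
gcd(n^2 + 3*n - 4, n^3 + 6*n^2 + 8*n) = n + 4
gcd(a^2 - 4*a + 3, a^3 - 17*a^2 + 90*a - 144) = a - 3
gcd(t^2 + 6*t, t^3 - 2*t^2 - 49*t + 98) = 1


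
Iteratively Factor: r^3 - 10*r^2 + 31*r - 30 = (r - 3)*(r^2 - 7*r + 10) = (r - 5)*(r - 3)*(r - 2)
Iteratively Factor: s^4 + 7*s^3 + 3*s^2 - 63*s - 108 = (s + 3)*(s^3 + 4*s^2 - 9*s - 36) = (s - 3)*(s + 3)*(s^2 + 7*s + 12) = (s - 3)*(s + 3)*(s + 4)*(s + 3)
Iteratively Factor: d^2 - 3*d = (d - 3)*(d)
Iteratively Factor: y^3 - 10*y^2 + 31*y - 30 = (y - 3)*(y^2 - 7*y + 10) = (y - 3)*(y - 2)*(y - 5)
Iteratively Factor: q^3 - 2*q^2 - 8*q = (q + 2)*(q^2 - 4*q) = q*(q + 2)*(q - 4)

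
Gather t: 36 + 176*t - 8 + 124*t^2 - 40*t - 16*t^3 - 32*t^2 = -16*t^3 + 92*t^2 + 136*t + 28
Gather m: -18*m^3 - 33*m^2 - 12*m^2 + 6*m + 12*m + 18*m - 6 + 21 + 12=-18*m^3 - 45*m^2 + 36*m + 27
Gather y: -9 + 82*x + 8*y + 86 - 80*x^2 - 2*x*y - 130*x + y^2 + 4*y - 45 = -80*x^2 - 48*x + y^2 + y*(12 - 2*x) + 32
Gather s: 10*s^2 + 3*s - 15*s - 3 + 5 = 10*s^2 - 12*s + 2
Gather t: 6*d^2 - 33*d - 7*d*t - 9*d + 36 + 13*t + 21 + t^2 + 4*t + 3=6*d^2 - 42*d + t^2 + t*(17 - 7*d) + 60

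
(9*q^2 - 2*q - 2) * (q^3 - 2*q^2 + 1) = 9*q^5 - 20*q^4 + 2*q^3 + 13*q^2 - 2*q - 2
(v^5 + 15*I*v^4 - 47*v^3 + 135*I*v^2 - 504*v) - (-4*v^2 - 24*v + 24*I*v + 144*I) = v^5 + 15*I*v^4 - 47*v^3 + 4*v^2 + 135*I*v^2 - 480*v - 24*I*v - 144*I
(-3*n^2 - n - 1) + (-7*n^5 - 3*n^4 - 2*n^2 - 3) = -7*n^5 - 3*n^4 - 5*n^2 - n - 4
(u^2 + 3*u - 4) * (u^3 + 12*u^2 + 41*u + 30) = u^5 + 15*u^4 + 73*u^3 + 105*u^2 - 74*u - 120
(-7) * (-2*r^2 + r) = 14*r^2 - 7*r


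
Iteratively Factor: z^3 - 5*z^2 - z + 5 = (z - 1)*(z^2 - 4*z - 5) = (z - 1)*(z + 1)*(z - 5)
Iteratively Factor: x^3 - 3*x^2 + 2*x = (x)*(x^2 - 3*x + 2) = x*(x - 1)*(x - 2)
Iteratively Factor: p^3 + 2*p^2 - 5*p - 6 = (p + 3)*(p^2 - p - 2) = (p + 1)*(p + 3)*(p - 2)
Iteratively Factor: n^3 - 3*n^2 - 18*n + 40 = (n - 5)*(n^2 + 2*n - 8) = (n - 5)*(n + 4)*(n - 2)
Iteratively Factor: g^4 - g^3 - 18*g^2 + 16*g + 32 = (g + 4)*(g^3 - 5*g^2 + 2*g + 8) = (g + 1)*(g + 4)*(g^2 - 6*g + 8) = (g - 2)*(g + 1)*(g + 4)*(g - 4)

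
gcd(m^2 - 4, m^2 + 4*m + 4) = m + 2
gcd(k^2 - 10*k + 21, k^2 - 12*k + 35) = k - 7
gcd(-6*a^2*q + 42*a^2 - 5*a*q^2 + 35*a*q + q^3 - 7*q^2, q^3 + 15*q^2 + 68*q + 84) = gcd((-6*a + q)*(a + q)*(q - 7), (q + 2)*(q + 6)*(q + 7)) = 1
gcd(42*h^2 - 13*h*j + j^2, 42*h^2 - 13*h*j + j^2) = 42*h^2 - 13*h*j + j^2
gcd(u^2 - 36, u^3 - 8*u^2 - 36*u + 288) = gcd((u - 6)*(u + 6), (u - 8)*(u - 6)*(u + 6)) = u^2 - 36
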